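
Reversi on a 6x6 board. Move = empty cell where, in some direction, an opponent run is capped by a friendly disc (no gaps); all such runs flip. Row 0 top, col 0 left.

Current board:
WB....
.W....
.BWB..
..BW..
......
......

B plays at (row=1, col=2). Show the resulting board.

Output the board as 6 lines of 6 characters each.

Place B at (1,2); scan 8 dirs for brackets.
Dir NW: first cell 'B' (not opp) -> no flip
Dir N: first cell '.' (not opp) -> no flip
Dir NE: first cell '.' (not opp) -> no flip
Dir W: opp run (1,1), next='.' -> no flip
Dir E: first cell '.' (not opp) -> no flip
Dir SW: first cell 'B' (not opp) -> no flip
Dir S: opp run (2,2) capped by B -> flip
Dir SE: first cell 'B' (not opp) -> no flip
All flips: (2,2)

Answer: WB....
.WB...
.BBB..
..BW..
......
......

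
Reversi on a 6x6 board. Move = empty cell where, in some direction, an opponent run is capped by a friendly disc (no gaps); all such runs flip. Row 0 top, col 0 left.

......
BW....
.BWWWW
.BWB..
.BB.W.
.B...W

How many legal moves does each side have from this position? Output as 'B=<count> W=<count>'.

Answer: B=7 W=7

Derivation:
-- B to move --
(0,0): flips 2 -> legal
(0,1): flips 1 -> legal
(0,2): no bracket -> illegal
(1,2): flips 3 -> legal
(1,3): flips 2 -> legal
(1,4): flips 2 -> legal
(1,5): flips 1 -> legal
(2,0): no bracket -> illegal
(3,4): no bracket -> illegal
(3,5): no bracket -> illegal
(4,3): flips 1 -> legal
(4,5): no bracket -> illegal
(5,3): no bracket -> illegal
(5,4): no bracket -> illegal
B mobility = 7
-- W to move --
(0,0): no bracket -> illegal
(0,1): no bracket -> illegal
(1,2): no bracket -> illegal
(2,0): flips 1 -> legal
(3,0): flips 1 -> legal
(3,4): flips 1 -> legal
(4,0): flips 1 -> legal
(4,3): flips 1 -> legal
(5,0): flips 1 -> legal
(5,2): flips 1 -> legal
(5,3): no bracket -> illegal
W mobility = 7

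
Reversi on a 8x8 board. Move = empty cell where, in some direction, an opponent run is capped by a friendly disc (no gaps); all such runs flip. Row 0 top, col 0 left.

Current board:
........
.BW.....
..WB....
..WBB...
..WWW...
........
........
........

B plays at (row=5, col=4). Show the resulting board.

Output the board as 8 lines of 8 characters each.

Answer: ........
.BW.....
..WB....
..WBB...
..WWB...
....B...
........
........

Derivation:
Place B at (5,4); scan 8 dirs for brackets.
Dir NW: opp run (4,3) (3,2), next='.' -> no flip
Dir N: opp run (4,4) capped by B -> flip
Dir NE: first cell '.' (not opp) -> no flip
Dir W: first cell '.' (not opp) -> no flip
Dir E: first cell '.' (not opp) -> no flip
Dir SW: first cell '.' (not opp) -> no flip
Dir S: first cell '.' (not opp) -> no flip
Dir SE: first cell '.' (not opp) -> no flip
All flips: (4,4)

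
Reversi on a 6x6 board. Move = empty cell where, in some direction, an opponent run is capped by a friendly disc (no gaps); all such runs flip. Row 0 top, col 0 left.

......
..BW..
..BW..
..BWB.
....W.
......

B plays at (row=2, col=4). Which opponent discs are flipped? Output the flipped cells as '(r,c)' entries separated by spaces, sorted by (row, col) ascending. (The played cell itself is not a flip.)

Dir NW: opp run (1,3), next='.' -> no flip
Dir N: first cell '.' (not opp) -> no flip
Dir NE: first cell '.' (not opp) -> no flip
Dir W: opp run (2,3) capped by B -> flip
Dir E: first cell '.' (not opp) -> no flip
Dir SW: opp run (3,3), next='.' -> no flip
Dir S: first cell 'B' (not opp) -> no flip
Dir SE: first cell '.' (not opp) -> no flip

Answer: (2,3)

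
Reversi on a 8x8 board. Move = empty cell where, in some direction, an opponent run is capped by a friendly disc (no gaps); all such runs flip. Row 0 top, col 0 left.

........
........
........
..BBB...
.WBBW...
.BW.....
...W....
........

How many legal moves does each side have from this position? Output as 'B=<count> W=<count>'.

Answer: B=9 W=6

Derivation:
-- B to move --
(3,0): no bracket -> illegal
(3,1): flips 1 -> legal
(3,5): no bracket -> illegal
(4,0): flips 1 -> legal
(4,5): flips 1 -> legal
(5,0): flips 1 -> legal
(5,3): flips 1 -> legal
(5,4): flips 1 -> legal
(5,5): flips 1 -> legal
(6,1): flips 1 -> legal
(6,2): flips 1 -> legal
(6,4): no bracket -> illegal
(7,2): no bracket -> illegal
(7,3): no bracket -> illegal
(7,4): no bracket -> illegal
B mobility = 9
-- W to move --
(2,1): no bracket -> illegal
(2,2): flips 3 -> legal
(2,3): flips 1 -> legal
(2,4): flips 1 -> legal
(2,5): flips 2 -> legal
(3,1): no bracket -> illegal
(3,5): no bracket -> illegal
(4,0): no bracket -> illegal
(4,5): no bracket -> illegal
(5,0): flips 1 -> legal
(5,3): no bracket -> illegal
(5,4): no bracket -> illegal
(6,0): no bracket -> illegal
(6,1): flips 1 -> legal
(6,2): no bracket -> illegal
W mobility = 6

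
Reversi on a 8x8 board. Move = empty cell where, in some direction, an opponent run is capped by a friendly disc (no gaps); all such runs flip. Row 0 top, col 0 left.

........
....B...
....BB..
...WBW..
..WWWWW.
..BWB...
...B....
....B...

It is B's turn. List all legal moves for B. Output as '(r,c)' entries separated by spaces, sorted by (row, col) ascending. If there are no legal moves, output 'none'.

Answer: (2,3) (3,2) (3,6) (5,1) (5,5) (5,6) (5,7)

Derivation:
(2,2): no bracket -> illegal
(2,3): flips 3 -> legal
(2,6): no bracket -> illegal
(3,1): no bracket -> illegal
(3,2): flips 3 -> legal
(3,6): flips 2 -> legal
(3,7): no bracket -> illegal
(4,1): no bracket -> illegal
(4,7): no bracket -> illegal
(5,1): flips 2 -> legal
(5,5): flips 2 -> legal
(5,6): flips 1 -> legal
(5,7): flips 2 -> legal
(6,2): no bracket -> illegal
(6,4): no bracket -> illegal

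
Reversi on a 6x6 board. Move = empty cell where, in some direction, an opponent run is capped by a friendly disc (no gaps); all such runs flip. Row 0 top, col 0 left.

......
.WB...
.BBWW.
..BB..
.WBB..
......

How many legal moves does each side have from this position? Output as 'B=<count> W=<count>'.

Answer: B=10 W=7

Derivation:
-- B to move --
(0,0): flips 1 -> legal
(0,1): flips 1 -> legal
(0,2): no bracket -> illegal
(1,0): flips 1 -> legal
(1,3): flips 1 -> legal
(1,4): flips 1 -> legal
(1,5): flips 1 -> legal
(2,0): no bracket -> illegal
(2,5): flips 2 -> legal
(3,0): no bracket -> illegal
(3,1): no bracket -> illegal
(3,4): flips 1 -> legal
(3,5): no bracket -> illegal
(4,0): flips 1 -> legal
(5,0): flips 1 -> legal
(5,1): no bracket -> illegal
(5,2): no bracket -> illegal
B mobility = 10
-- W to move --
(0,1): flips 1 -> legal
(0,2): no bracket -> illegal
(0,3): no bracket -> illegal
(1,0): no bracket -> illegal
(1,3): flips 1 -> legal
(2,0): flips 2 -> legal
(3,0): no bracket -> illegal
(3,1): flips 1 -> legal
(3,4): no bracket -> illegal
(4,4): flips 4 -> legal
(5,1): flips 2 -> legal
(5,2): no bracket -> illegal
(5,3): flips 2 -> legal
(5,4): no bracket -> illegal
W mobility = 7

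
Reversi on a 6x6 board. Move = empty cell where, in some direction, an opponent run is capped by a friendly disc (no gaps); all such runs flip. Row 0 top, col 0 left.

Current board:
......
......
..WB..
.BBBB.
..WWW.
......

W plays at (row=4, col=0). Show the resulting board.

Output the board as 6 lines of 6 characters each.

Place W at (4,0); scan 8 dirs for brackets.
Dir NW: edge -> no flip
Dir N: first cell '.' (not opp) -> no flip
Dir NE: opp run (3,1) capped by W -> flip
Dir W: edge -> no flip
Dir E: first cell '.' (not opp) -> no flip
Dir SW: edge -> no flip
Dir S: first cell '.' (not opp) -> no flip
Dir SE: first cell '.' (not opp) -> no flip
All flips: (3,1)

Answer: ......
......
..WB..
.WBBB.
W.WWW.
......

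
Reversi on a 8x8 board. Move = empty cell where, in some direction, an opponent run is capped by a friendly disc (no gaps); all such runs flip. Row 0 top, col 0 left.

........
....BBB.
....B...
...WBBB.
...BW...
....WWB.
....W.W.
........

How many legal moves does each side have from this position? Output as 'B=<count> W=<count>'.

Answer: B=8 W=9

Derivation:
-- B to move --
(2,2): no bracket -> illegal
(2,3): flips 1 -> legal
(3,2): flips 1 -> legal
(4,2): flips 1 -> legal
(4,5): flips 1 -> legal
(4,6): no bracket -> illegal
(5,3): flips 3 -> legal
(5,7): no bracket -> illegal
(6,3): no bracket -> illegal
(6,5): flips 1 -> legal
(6,7): no bracket -> illegal
(7,3): no bracket -> illegal
(7,4): flips 3 -> legal
(7,5): no bracket -> illegal
(7,6): flips 1 -> legal
(7,7): no bracket -> illegal
B mobility = 8
-- W to move --
(0,3): no bracket -> illegal
(0,4): flips 3 -> legal
(0,5): no bracket -> illegal
(0,6): flips 2 -> legal
(0,7): no bracket -> illegal
(1,3): no bracket -> illegal
(1,7): no bracket -> illegal
(2,3): no bracket -> illegal
(2,5): no bracket -> illegal
(2,6): flips 1 -> legal
(2,7): no bracket -> illegal
(3,2): flips 1 -> legal
(3,7): flips 3 -> legal
(4,2): flips 1 -> legal
(4,5): no bracket -> illegal
(4,6): flips 1 -> legal
(4,7): no bracket -> illegal
(5,2): no bracket -> illegal
(5,3): flips 1 -> legal
(5,7): flips 1 -> legal
(6,5): no bracket -> illegal
(6,7): no bracket -> illegal
W mobility = 9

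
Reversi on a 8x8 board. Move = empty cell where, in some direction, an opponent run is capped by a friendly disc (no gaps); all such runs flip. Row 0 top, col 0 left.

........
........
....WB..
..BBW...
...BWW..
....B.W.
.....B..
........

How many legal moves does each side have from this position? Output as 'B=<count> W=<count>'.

-- B to move --
(1,3): no bracket -> illegal
(1,4): flips 3 -> legal
(1,5): flips 1 -> legal
(2,3): flips 1 -> legal
(3,5): flips 1 -> legal
(3,6): flips 1 -> legal
(4,6): flips 2 -> legal
(4,7): flips 1 -> legal
(5,3): no bracket -> illegal
(5,5): flips 1 -> legal
(5,7): no bracket -> illegal
(6,6): no bracket -> illegal
(6,7): no bracket -> illegal
B mobility = 8
-- W to move --
(1,4): no bracket -> illegal
(1,5): no bracket -> illegal
(1,6): flips 1 -> legal
(2,1): no bracket -> illegal
(2,2): flips 1 -> legal
(2,3): no bracket -> illegal
(2,6): flips 1 -> legal
(3,1): flips 2 -> legal
(3,5): no bracket -> illegal
(3,6): no bracket -> illegal
(4,1): no bracket -> illegal
(4,2): flips 2 -> legal
(5,2): flips 1 -> legal
(5,3): no bracket -> illegal
(5,5): no bracket -> illegal
(6,3): flips 1 -> legal
(6,4): flips 1 -> legal
(6,6): no bracket -> illegal
(7,4): flips 1 -> legal
(7,5): no bracket -> illegal
(7,6): no bracket -> illegal
W mobility = 9

Answer: B=8 W=9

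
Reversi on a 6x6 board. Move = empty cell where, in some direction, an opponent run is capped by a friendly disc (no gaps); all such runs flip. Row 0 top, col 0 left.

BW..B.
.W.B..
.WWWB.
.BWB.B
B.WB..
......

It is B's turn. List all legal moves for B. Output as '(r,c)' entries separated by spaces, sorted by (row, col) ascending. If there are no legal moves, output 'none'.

Answer: (0,2) (1,0) (2,0) (4,1) (5,1) (5,3)

Derivation:
(0,2): flips 1 -> legal
(1,0): flips 2 -> legal
(1,2): no bracket -> illegal
(1,4): no bracket -> illegal
(2,0): flips 3 -> legal
(3,0): no bracket -> illegal
(3,4): no bracket -> illegal
(4,1): flips 1 -> legal
(5,1): flips 1 -> legal
(5,2): no bracket -> illegal
(5,3): flips 1 -> legal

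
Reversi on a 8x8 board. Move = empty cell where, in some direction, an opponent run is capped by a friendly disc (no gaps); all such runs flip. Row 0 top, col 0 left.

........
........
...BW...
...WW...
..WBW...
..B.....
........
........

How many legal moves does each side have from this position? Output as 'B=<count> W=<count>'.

-- B to move --
(1,3): no bracket -> illegal
(1,4): no bracket -> illegal
(1,5): no bracket -> illegal
(2,2): no bracket -> illegal
(2,5): flips 2 -> legal
(3,1): no bracket -> illegal
(3,2): flips 1 -> legal
(3,5): no bracket -> illegal
(4,1): flips 1 -> legal
(4,5): flips 2 -> legal
(5,1): no bracket -> illegal
(5,3): no bracket -> illegal
(5,4): no bracket -> illegal
(5,5): no bracket -> illegal
B mobility = 4
-- W to move --
(1,2): flips 1 -> legal
(1,3): flips 1 -> legal
(1,4): no bracket -> illegal
(2,2): flips 1 -> legal
(3,2): no bracket -> illegal
(4,1): no bracket -> illegal
(5,1): no bracket -> illegal
(5,3): flips 1 -> legal
(5,4): no bracket -> illegal
(6,1): flips 2 -> legal
(6,2): flips 1 -> legal
(6,3): no bracket -> illegal
W mobility = 6

Answer: B=4 W=6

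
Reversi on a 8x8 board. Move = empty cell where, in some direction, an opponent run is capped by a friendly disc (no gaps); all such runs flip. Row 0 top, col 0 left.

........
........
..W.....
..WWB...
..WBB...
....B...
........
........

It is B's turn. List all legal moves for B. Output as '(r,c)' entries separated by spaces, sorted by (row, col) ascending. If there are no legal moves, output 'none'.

Answer: (1,1) (2,1) (2,3) (3,1) (4,1)

Derivation:
(1,1): flips 2 -> legal
(1,2): no bracket -> illegal
(1,3): no bracket -> illegal
(2,1): flips 1 -> legal
(2,3): flips 1 -> legal
(2,4): no bracket -> illegal
(3,1): flips 2 -> legal
(4,1): flips 1 -> legal
(5,1): no bracket -> illegal
(5,2): no bracket -> illegal
(5,3): no bracket -> illegal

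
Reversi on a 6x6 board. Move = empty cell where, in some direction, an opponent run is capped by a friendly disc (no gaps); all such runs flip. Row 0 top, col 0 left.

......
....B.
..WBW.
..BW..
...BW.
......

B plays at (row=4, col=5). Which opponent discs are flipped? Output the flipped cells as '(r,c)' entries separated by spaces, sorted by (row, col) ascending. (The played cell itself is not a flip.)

Dir NW: first cell '.' (not opp) -> no flip
Dir N: first cell '.' (not opp) -> no flip
Dir NE: edge -> no flip
Dir W: opp run (4,4) capped by B -> flip
Dir E: edge -> no flip
Dir SW: first cell '.' (not opp) -> no flip
Dir S: first cell '.' (not opp) -> no flip
Dir SE: edge -> no flip

Answer: (4,4)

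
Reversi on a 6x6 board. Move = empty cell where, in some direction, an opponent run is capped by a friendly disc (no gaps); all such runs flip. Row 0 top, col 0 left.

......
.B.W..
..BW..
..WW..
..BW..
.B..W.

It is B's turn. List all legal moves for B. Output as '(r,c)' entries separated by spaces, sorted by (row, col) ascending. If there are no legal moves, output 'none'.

Answer: (0,4) (2,4) (4,4)

Derivation:
(0,2): no bracket -> illegal
(0,3): no bracket -> illegal
(0,4): flips 1 -> legal
(1,2): no bracket -> illegal
(1,4): no bracket -> illegal
(2,1): no bracket -> illegal
(2,4): flips 2 -> legal
(3,1): no bracket -> illegal
(3,4): no bracket -> illegal
(4,1): no bracket -> illegal
(4,4): flips 2 -> legal
(4,5): no bracket -> illegal
(5,2): no bracket -> illegal
(5,3): no bracket -> illegal
(5,5): no bracket -> illegal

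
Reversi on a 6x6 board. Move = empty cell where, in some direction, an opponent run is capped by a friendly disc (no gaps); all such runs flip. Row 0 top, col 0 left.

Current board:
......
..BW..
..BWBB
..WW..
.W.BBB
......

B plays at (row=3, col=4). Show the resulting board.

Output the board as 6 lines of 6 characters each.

Answer: ......
..BW..
..BBBB
..WWB.
.W.BBB
......

Derivation:
Place B at (3,4); scan 8 dirs for brackets.
Dir NW: opp run (2,3) capped by B -> flip
Dir N: first cell 'B' (not opp) -> no flip
Dir NE: first cell 'B' (not opp) -> no flip
Dir W: opp run (3,3) (3,2), next='.' -> no flip
Dir E: first cell '.' (not opp) -> no flip
Dir SW: first cell 'B' (not opp) -> no flip
Dir S: first cell 'B' (not opp) -> no flip
Dir SE: first cell 'B' (not opp) -> no flip
All flips: (2,3)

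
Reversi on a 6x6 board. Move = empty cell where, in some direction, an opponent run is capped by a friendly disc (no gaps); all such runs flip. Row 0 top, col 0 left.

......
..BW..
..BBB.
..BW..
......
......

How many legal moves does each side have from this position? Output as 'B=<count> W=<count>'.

Answer: B=8 W=4

Derivation:
-- B to move --
(0,2): flips 1 -> legal
(0,3): flips 1 -> legal
(0,4): flips 1 -> legal
(1,4): flips 1 -> legal
(3,4): flips 1 -> legal
(4,2): flips 1 -> legal
(4,3): flips 1 -> legal
(4,4): flips 1 -> legal
B mobility = 8
-- W to move --
(0,1): no bracket -> illegal
(0,2): no bracket -> illegal
(0,3): no bracket -> illegal
(1,1): flips 2 -> legal
(1,4): no bracket -> illegal
(1,5): flips 1 -> legal
(2,1): no bracket -> illegal
(2,5): no bracket -> illegal
(3,1): flips 2 -> legal
(3,4): no bracket -> illegal
(3,5): flips 1 -> legal
(4,1): no bracket -> illegal
(4,2): no bracket -> illegal
(4,3): no bracket -> illegal
W mobility = 4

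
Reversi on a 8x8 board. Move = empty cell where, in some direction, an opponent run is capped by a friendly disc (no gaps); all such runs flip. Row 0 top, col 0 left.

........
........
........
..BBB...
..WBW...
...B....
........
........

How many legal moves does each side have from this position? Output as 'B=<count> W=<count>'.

Answer: B=8 W=4

Derivation:
-- B to move --
(3,1): flips 1 -> legal
(3,5): flips 1 -> legal
(4,1): flips 1 -> legal
(4,5): flips 1 -> legal
(5,1): flips 1 -> legal
(5,2): flips 1 -> legal
(5,4): flips 1 -> legal
(5,5): flips 1 -> legal
B mobility = 8
-- W to move --
(2,1): no bracket -> illegal
(2,2): flips 2 -> legal
(2,3): no bracket -> illegal
(2,4): flips 2 -> legal
(2,5): no bracket -> illegal
(3,1): no bracket -> illegal
(3,5): no bracket -> illegal
(4,1): no bracket -> illegal
(4,5): no bracket -> illegal
(5,2): no bracket -> illegal
(5,4): no bracket -> illegal
(6,2): flips 1 -> legal
(6,3): no bracket -> illegal
(6,4): flips 1 -> legal
W mobility = 4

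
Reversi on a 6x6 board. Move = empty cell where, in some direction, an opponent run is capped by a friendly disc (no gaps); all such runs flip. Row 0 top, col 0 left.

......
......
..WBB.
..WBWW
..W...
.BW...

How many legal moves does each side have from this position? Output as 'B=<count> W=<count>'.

Answer: B=7 W=7

Derivation:
-- B to move --
(1,1): flips 1 -> legal
(1,2): no bracket -> illegal
(1,3): no bracket -> illegal
(2,1): flips 1 -> legal
(2,5): no bracket -> illegal
(3,1): flips 1 -> legal
(4,1): flips 1 -> legal
(4,3): no bracket -> illegal
(4,4): flips 1 -> legal
(4,5): flips 1 -> legal
(5,3): flips 1 -> legal
B mobility = 7
-- W to move --
(1,2): flips 1 -> legal
(1,3): flips 1 -> legal
(1,4): flips 2 -> legal
(1,5): flips 2 -> legal
(2,5): flips 2 -> legal
(4,0): no bracket -> illegal
(4,1): no bracket -> illegal
(4,3): no bracket -> illegal
(4,4): flips 1 -> legal
(5,0): flips 1 -> legal
W mobility = 7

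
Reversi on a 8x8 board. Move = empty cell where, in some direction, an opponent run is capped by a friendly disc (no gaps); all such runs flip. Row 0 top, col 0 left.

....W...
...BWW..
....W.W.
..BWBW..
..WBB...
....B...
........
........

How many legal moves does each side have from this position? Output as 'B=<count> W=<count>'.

-- B to move --
(0,3): no bracket -> illegal
(0,5): no bracket -> illegal
(0,6): no bracket -> illegal
(1,6): flips 2 -> legal
(1,7): flips 2 -> legal
(2,2): flips 1 -> legal
(2,3): flips 1 -> legal
(2,5): no bracket -> illegal
(2,7): no bracket -> illegal
(3,1): no bracket -> illegal
(3,6): flips 1 -> legal
(3,7): no bracket -> illegal
(4,1): flips 1 -> legal
(4,5): no bracket -> illegal
(4,6): flips 2 -> legal
(5,1): no bracket -> illegal
(5,2): flips 1 -> legal
(5,3): no bracket -> illegal
B mobility = 8
-- W to move --
(0,2): flips 1 -> legal
(0,3): no bracket -> illegal
(1,2): flips 1 -> legal
(2,1): no bracket -> illegal
(2,2): flips 2 -> legal
(2,3): no bracket -> illegal
(2,5): no bracket -> illegal
(3,1): flips 1 -> legal
(4,1): no bracket -> illegal
(4,5): flips 2 -> legal
(5,2): no bracket -> illegal
(5,3): flips 2 -> legal
(5,5): flips 1 -> legal
(6,3): no bracket -> illegal
(6,4): flips 3 -> legal
(6,5): no bracket -> illegal
W mobility = 8

Answer: B=8 W=8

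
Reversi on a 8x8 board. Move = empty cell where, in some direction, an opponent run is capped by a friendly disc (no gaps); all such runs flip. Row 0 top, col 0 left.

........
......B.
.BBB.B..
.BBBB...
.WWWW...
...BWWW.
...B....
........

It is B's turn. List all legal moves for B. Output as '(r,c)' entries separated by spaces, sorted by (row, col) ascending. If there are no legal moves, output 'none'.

(3,0): no bracket -> illegal
(3,5): flips 1 -> legal
(4,0): no bracket -> illegal
(4,5): flips 1 -> legal
(4,6): no bracket -> illegal
(4,7): no bracket -> illegal
(5,0): flips 1 -> legal
(5,1): flips 2 -> legal
(5,2): flips 2 -> legal
(5,7): flips 3 -> legal
(6,4): flips 2 -> legal
(6,5): flips 2 -> legal
(6,6): flips 2 -> legal
(6,7): no bracket -> illegal

Answer: (3,5) (4,5) (5,0) (5,1) (5,2) (5,7) (6,4) (6,5) (6,6)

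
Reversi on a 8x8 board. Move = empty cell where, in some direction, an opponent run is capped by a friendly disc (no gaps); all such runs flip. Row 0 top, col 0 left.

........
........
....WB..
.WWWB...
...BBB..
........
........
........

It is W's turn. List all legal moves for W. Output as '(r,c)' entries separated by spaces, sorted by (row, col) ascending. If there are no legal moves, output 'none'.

(1,4): no bracket -> illegal
(1,5): no bracket -> illegal
(1,6): no bracket -> illegal
(2,3): no bracket -> illegal
(2,6): flips 1 -> legal
(3,5): flips 1 -> legal
(3,6): no bracket -> illegal
(4,2): no bracket -> illegal
(4,6): no bracket -> illegal
(5,2): no bracket -> illegal
(5,3): flips 1 -> legal
(5,4): flips 3 -> legal
(5,5): flips 1 -> legal
(5,6): no bracket -> illegal

Answer: (2,6) (3,5) (5,3) (5,4) (5,5)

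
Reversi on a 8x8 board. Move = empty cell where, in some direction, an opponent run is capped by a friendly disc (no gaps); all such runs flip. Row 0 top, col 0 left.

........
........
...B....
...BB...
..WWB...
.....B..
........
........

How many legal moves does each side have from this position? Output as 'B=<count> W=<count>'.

Answer: B=4 W=4

Derivation:
-- B to move --
(3,1): no bracket -> illegal
(3,2): no bracket -> illegal
(4,1): flips 2 -> legal
(5,1): flips 1 -> legal
(5,2): flips 1 -> legal
(5,3): flips 1 -> legal
(5,4): no bracket -> illegal
B mobility = 4
-- W to move --
(1,2): no bracket -> illegal
(1,3): flips 2 -> legal
(1,4): no bracket -> illegal
(2,2): no bracket -> illegal
(2,4): flips 1 -> legal
(2,5): flips 1 -> legal
(3,2): no bracket -> illegal
(3,5): no bracket -> illegal
(4,5): flips 1 -> legal
(4,6): no bracket -> illegal
(5,3): no bracket -> illegal
(5,4): no bracket -> illegal
(5,6): no bracket -> illegal
(6,4): no bracket -> illegal
(6,5): no bracket -> illegal
(6,6): no bracket -> illegal
W mobility = 4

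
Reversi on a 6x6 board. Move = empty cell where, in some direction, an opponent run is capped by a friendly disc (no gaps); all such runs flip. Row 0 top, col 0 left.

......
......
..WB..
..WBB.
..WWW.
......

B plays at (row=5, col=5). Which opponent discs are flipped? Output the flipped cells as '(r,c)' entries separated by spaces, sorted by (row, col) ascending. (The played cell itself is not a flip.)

Answer: (4,4)

Derivation:
Dir NW: opp run (4,4) capped by B -> flip
Dir N: first cell '.' (not opp) -> no flip
Dir NE: edge -> no flip
Dir W: first cell '.' (not opp) -> no flip
Dir E: edge -> no flip
Dir SW: edge -> no flip
Dir S: edge -> no flip
Dir SE: edge -> no flip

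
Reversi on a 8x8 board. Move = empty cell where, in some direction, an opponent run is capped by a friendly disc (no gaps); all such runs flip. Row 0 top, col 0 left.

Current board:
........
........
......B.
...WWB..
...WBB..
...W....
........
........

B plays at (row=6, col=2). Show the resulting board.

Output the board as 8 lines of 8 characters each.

Answer: ........
........
......B.
...WWB..
...WBB..
...B....
..B.....
........

Derivation:
Place B at (6,2); scan 8 dirs for brackets.
Dir NW: first cell '.' (not opp) -> no flip
Dir N: first cell '.' (not opp) -> no flip
Dir NE: opp run (5,3) capped by B -> flip
Dir W: first cell '.' (not opp) -> no flip
Dir E: first cell '.' (not opp) -> no flip
Dir SW: first cell '.' (not opp) -> no flip
Dir S: first cell '.' (not opp) -> no flip
Dir SE: first cell '.' (not opp) -> no flip
All flips: (5,3)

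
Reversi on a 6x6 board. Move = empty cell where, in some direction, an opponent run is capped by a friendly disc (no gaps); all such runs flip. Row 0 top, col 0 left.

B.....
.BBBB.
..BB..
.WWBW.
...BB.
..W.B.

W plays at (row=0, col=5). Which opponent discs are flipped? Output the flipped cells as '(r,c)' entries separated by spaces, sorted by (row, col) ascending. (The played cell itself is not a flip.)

Dir NW: edge -> no flip
Dir N: edge -> no flip
Dir NE: edge -> no flip
Dir W: first cell '.' (not opp) -> no flip
Dir E: edge -> no flip
Dir SW: opp run (1,4) (2,3) capped by W -> flip
Dir S: first cell '.' (not opp) -> no flip
Dir SE: edge -> no flip

Answer: (1,4) (2,3)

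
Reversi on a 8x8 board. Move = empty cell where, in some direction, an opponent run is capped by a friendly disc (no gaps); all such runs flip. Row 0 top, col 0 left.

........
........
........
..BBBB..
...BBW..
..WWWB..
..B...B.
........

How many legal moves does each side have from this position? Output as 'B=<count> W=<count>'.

Answer: B=8 W=10

Derivation:
-- B to move --
(3,6): no bracket -> illegal
(4,1): no bracket -> illegal
(4,2): flips 1 -> legal
(4,6): flips 1 -> legal
(5,1): flips 3 -> legal
(5,6): flips 1 -> legal
(6,1): flips 1 -> legal
(6,3): flips 1 -> legal
(6,4): flips 1 -> legal
(6,5): flips 1 -> legal
B mobility = 8
-- W to move --
(2,1): flips 2 -> legal
(2,2): no bracket -> illegal
(2,3): flips 3 -> legal
(2,4): flips 2 -> legal
(2,5): flips 3 -> legal
(2,6): flips 2 -> legal
(3,1): no bracket -> illegal
(3,6): no bracket -> illegal
(4,1): no bracket -> illegal
(4,2): flips 2 -> legal
(4,6): no bracket -> illegal
(5,1): no bracket -> illegal
(5,6): flips 1 -> legal
(5,7): no bracket -> illegal
(6,1): no bracket -> illegal
(6,3): no bracket -> illegal
(6,4): no bracket -> illegal
(6,5): flips 1 -> legal
(6,7): no bracket -> illegal
(7,1): flips 1 -> legal
(7,2): flips 1 -> legal
(7,3): no bracket -> illegal
(7,5): no bracket -> illegal
(7,6): no bracket -> illegal
(7,7): no bracket -> illegal
W mobility = 10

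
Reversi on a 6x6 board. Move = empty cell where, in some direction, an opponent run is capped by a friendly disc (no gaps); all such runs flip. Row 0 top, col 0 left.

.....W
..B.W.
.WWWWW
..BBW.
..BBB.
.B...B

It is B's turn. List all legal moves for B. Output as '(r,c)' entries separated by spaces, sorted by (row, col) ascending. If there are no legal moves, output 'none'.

Answer: (0,4) (1,0) (1,1) (1,3) (1,5) (3,0) (3,5) (4,5)

Derivation:
(0,3): no bracket -> illegal
(0,4): flips 3 -> legal
(1,0): flips 1 -> legal
(1,1): flips 1 -> legal
(1,3): flips 1 -> legal
(1,5): flips 1 -> legal
(2,0): no bracket -> illegal
(3,0): flips 1 -> legal
(3,1): no bracket -> illegal
(3,5): flips 1 -> legal
(4,5): flips 2 -> legal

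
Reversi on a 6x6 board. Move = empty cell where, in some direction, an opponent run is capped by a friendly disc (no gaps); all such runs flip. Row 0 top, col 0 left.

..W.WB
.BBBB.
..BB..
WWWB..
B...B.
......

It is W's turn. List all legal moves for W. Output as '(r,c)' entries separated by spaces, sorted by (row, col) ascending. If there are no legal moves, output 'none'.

Answer: (2,0) (2,4) (3,4) (5,0)

Derivation:
(0,0): no bracket -> illegal
(0,1): no bracket -> illegal
(0,3): no bracket -> illegal
(1,0): no bracket -> illegal
(1,5): no bracket -> illegal
(2,0): flips 1 -> legal
(2,1): no bracket -> illegal
(2,4): flips 2 -> legal
(2,5): no bracket -> illegal
(3,4): flips 1 -> legal
(3,5): no bracket -> illegal
(4,1): no bracket -> illegal
(4,2): no bracket -> illegal
(4,3): no bracket -> illegal
(4,5): no bracket -> illegal
(5,0): flips 1 -> legal
(5,1): no bracket -> illegal
(5,3): no bracket -> illegal
(5,4): no bracket -> illegal
(5,5): no bracket -> illegal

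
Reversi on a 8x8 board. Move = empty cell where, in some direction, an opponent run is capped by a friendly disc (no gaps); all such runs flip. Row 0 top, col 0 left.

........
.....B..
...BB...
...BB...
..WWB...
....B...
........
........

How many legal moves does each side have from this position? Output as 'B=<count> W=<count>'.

-- B to move --
(3,1): no bracket -> illegal
(3,2): flips 1 -> legal
(4,1): flips 2 -> legal
(5,1): flips 1 -> legal
(5,2): flips 1 -> legal
(5,3): flips 1 -> legal
B mobility = 5
-- W to move --
(0,4): no bracket -> illegal
(0,5): no bracket -> illegal
(0,6): flips 3 -> legal
(1,2): no bracket -> illegal
(1,3): flips 2 -> legal
(1,4): no bracket -> illegal
(1,6): no bracket -> illegal
(2,2): no bracket -> illegal
(2,5): flips 1 -> legal
(2,6): no bracket -> illegal
(3,2): no bracket -> illegal
(3,5): no bracket -> illegal
(4,5): flips 1 -> legal
(5,3): no bracket -> illegal
(5,5): no bracket -> illegal
(6,3): no bracket -> illegal
(6,4): no bracket -> illegal
(6,5): flips 1 -> legal
W mobility = 5

Answer: B=5 W=5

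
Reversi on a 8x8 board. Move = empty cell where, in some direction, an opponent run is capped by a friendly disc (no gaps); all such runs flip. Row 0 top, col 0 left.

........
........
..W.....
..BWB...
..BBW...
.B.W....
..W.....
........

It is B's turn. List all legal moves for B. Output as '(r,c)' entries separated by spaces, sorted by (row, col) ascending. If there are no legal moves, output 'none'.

(1,1): no bracket -> illegal
(1,2): flips 1 -> legal
(1,3): no bracket -> illegal
(2,1): no bracket -> illegal
(2,3): flips 1 -> legal
(2,4): flips 1 -> legal
(3,1): no bracket -> illegal
(3,5): no bracket -> illegal
(4,5): flips 1 -> legal
(5,2): no bracket -> illegal
(5,4): flips 1 -> legal
(5,5): no bracket -> illegal
(6,1): no bracket -> illegal
(6,3): flips 1 -> legal
(6,4): flips 1 -> legal
(7,1): no bracket -> illegal
(7,2): no bracket -> illegal
(7,3): flips 1 -> legal

Answer: (1,2) (2,3) (2,4) (4,5) (5,4) (6,3) (6,4) (7,3)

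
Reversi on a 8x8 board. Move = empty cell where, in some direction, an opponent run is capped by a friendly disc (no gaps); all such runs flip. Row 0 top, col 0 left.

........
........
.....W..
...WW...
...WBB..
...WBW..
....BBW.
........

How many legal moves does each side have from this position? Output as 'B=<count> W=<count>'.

-- B to move --
(1,4): no bracket -> illegal
(1,5): no bracket -> illegal
(1,6): no bracket -> illegal
(2,2): flips 1 -> legal
(2,3): flips 1 -> legal
(2,4): flips 1 -> legal
(2,6): no bracket -> illegal
(3,2): flips 1 -> legal
(3,5): no bracket -> illegal
(3,6): no bracket -> illegal
(4,2): flips 2 -> legal
(4,6): flips 1 -> legal
(5,2): flips 1 -> legal
(5,6): flips 1 -> legal
(5,7): no bracket -> illegal
(6,2): flips 1 -> legal
(6,3): no bracket -> illegal
(6,7): flips 1 -> legal
(7,5): no bracket -> illegal
(7,6): no bracket -> illegal
(7,7): flips 2 -> legal
B mobility = 11
-- W to move --
(3,5): flips 2 -> legal
(3,6): no bracket -> illegal
(4,6): flips 2 -> legal
(5,6): flips 1 -> legal
(6,3): flips 2 -> legal
(7,3): flips 1 -> legal
(7,4): flips 3 -> legal
(7,5): flips 2 -> legal
(7,6): flips 2 -> legal
W mobility = 8

Answer: B=11 W=8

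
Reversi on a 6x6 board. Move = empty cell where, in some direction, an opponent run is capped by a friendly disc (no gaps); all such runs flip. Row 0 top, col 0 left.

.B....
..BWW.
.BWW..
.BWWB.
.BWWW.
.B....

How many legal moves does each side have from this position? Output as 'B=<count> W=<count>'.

Answer: B=8 W=11

Derivation:
-- B to move --
(0,2): no bracket -> illegal
(0,3): no bracket -> illegal
(0,4): flips 2 -> legal
(0,5): flips 3 -> legal
(1,1): no bracket -> illegal
(1,5): flips 2 -> legal
(2,4): flips 4 -> legal
(2,5): no bracket -> illegal
(3,5): no bracket -> illegal
(4,5): flips 3 -> legal
(5,2): flips 4 -> legal
(5,3): flips 1 -> legal
(5,4): flips 3 -> legal
(5,5): no bracket -> illegal
B mobility = 8
-- W to move --
(0,0): no bracket -> illegal
(0,2): flips 1 -> legal
(0,3): no bracket -> illegal
(1,0): flips 1 -> legal
(1,1): flips 1 -> legal
(2,0): flips 2 -> legal
(2,4): flips 1 -> legal
(2,5): flips 1 -> legal
(3,0): flips 1 -> legal
(3,5): flips 1 -> legal
(4,0): flips 2 -> legal
(4,5): flips 1 -> legal
(5,0): flips 1 -> legal
(5,2): no bracket -> illegal
W mobility = 11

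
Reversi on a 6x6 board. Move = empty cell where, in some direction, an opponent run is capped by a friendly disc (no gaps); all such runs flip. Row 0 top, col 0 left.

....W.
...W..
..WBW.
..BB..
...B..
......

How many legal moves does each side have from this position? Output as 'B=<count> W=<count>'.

Answer: B=6 W=3

Derivation:
-- B to move --
(0,2): no bracket -> illegal
(0,3): flips 1 -> legal
(0,5): no bracket -> illegal
(1,1): flips 1 -> legal
(1,2): flips 1 -> legal
(1,4): no bracket -> illegal
(1,5): flips 1 -> legal
(2,1): flips 1 -> legal
(2,5): flips 1 -> legal
(3,1): no bracket -> illegal
(3,4): no bracket -> illegal
(3,5): no bracket -> illegal
B mobility = 6
-- W to move --
(1,2): no bracket -> illegal
(1,4): no bracket -> illegal
(2,1): no bracket -> illegal
(3,1): no bracket -> illegal
(3,4): no bracket -> illegal
(4,1): no bracket -> illegal
(4,2): flips 2 -> legal
(4,4): flips 1 -> legal
(5,2): no bracket -> illegal
(5,3): flips 3 -> legal
(5,4): no bracket -> illegal
W mobility = 3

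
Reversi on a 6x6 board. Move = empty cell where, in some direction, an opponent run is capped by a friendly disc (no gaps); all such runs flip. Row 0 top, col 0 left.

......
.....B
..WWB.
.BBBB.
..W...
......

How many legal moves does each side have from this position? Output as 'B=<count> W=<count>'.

-- B to move --
(1,1): flips 1 -> legal
(1,2): flips 2 -> legal
(1,3): flips 2 -> legal
(1,4): flips 1 -> legal
(2,1): flips 2 -> legal
(4,1): no bracket -> illegal
(4,3): no bracket -> illegal
(5,1): flips 1 -> legal
(5,2): flips 1 -> legal
(5,3): flips 1 -> legal
B mobility = 8
-- W to move --
(0,4): no bracket -> illegal
(0,5): no bracket -> illegal
(1,3): no bracket -> illegal
(1,4): no bracket -> illegal
(2,0): flips 1 -> legal
(2,1): no bracket -> illegal
(2,5): flips 1 -> legal
(3,0): no bracket -> illegal
(3,5): no bracket -> illegal
(4,0): flips 1 -> legal
(4,1): flips 1 -> legal
(4,3): flips 1 -> legal
(4,4): flips 1 -> legal
(4,5): flips 1 -> legal
W mobility = 7

Answer: B=8 W=7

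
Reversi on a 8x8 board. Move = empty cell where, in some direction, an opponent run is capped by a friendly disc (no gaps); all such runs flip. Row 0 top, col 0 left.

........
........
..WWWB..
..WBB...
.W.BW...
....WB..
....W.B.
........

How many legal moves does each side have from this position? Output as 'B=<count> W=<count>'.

Answer: B=12 W=8

Derivation:
-- B to move --
(1,1): flips 1 -> legal
(1,2): flips 1 -> legal
(1,3): flips 1 -> legal
(1,4): flips 1 -> legal
(1,5): flips 1 -> legal
(2,1): flips 4 -> legal
(3,0): no bracket -> illegal
(3,1): flips 1 -> legal
(3,5): no bracket -> illegal
(4,0): no bracket -> illegal
(4,2): no bracket -> illegal
(4,5): flips 1 -> legal
(5,0): no bracket -> illegal
(5,1): no bracket -> illegal
(5,2): no bracket -> illegal
(5,3): flips 1 -> legal
(6,3): no bracket -> illegal
(6,5): flips 1 -> legal
(7,3): flips 1 -> legal
(7,4): flips 3 -> legal
(7,5): no bracket -> illegal
B mobility = 12
-- W to move --
(1,4): no bracket -> illegal
(1,5): no bracket -> illegal
(1,6): no bracket -> illegal
(2,6): flips 1 -> legal
(3,5): flips 2 -> legal
(3,6): no bracket -> illegal
(4,2): flips 2 -> legal
(4,5): flips 1 -> legal
(4,6): flips 1 -> legal
(5,2): no bracket -> illegal
(5,3): flips 2 -> legal
(5,6): flips 1 -> legal
(5,7): no bracket -> illegal
(6,5): no bracket -> illegal
(6,7): no bracket -> illegal
(7,5): no bracket -> illegal
(7,6): no bracket -> illegal
(7,7): flips 2 -> legal
W mobility = 8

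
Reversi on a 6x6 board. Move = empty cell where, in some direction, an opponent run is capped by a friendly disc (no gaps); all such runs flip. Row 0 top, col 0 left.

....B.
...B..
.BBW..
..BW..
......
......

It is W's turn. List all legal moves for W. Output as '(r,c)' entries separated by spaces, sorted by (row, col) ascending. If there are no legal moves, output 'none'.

Answer: (0,3) (1,1) (2,0) (3,1) (4,1)

Derivation:
(0,2): no bracket -> illegal
(0,3): flips 1 -> legal
(0,5): no bracket -> illegal
(1,0): no bracket -> illegal
(1,1): flips 1 -> legal
(1,2): no bracket -> illegal
(1,4): no bracket -> illegal
(1,5): no bracket -> illegal
(2,0): flips 2 -> legal
(2,4): no bracket -> illegal
(3,0): no bracket -> illegal
(3,1): flips 1 -> legal
(4,1): flips 1 -> legal
(4,2): no bracket -> illegal
(4,3): no bracket -> illegal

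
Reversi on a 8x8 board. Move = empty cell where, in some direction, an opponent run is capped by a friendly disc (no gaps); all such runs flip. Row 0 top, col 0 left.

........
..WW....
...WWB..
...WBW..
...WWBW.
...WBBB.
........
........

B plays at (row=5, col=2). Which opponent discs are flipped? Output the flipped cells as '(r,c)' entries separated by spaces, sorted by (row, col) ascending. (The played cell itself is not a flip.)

Dir NW: first cell '.' (not opp) -> no flip
Dir N: first cell '.' (not opp) -> no flip
Dir NE: opp run (4,3) capped by B -> flip
Dir W: first cell '.' (not opp) -> no flip
Dir E: opp run (5,3) capped by B -> flip
Dir SW: first cell '.' (not opp) -> no flip
Dir S: first cell '.' (not opp) -> no flip
Dir SE: first cell '.' (not opp) -> no flip

Answer: (4,3) (5,3)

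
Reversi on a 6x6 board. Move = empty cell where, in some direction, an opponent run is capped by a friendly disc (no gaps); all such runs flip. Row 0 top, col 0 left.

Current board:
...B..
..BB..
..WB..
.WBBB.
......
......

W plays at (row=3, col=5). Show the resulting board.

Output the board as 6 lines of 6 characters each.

Place W at (3,5); scan 8 dirs for brackets.
Dir NW: first cell '.' (not opp) -> no flip
Dir N: first cell '.' (not opp) -> no flip
Dir NE: edge -> no flip
Dir W: opp run (3,4) (3,3) (3,2) capped by W -> flip
Dir E: edge -> no flip
Dir SW: first cell '.' (not opp) -> no flip
Dir S: first cell '.' (not opp) -> no flip
Dir SE: edge -> no flip
All flips: (3,2) (3,3) (3,4)

Answer: ...B..
..BB..
..WB..
.WWWWW
......
......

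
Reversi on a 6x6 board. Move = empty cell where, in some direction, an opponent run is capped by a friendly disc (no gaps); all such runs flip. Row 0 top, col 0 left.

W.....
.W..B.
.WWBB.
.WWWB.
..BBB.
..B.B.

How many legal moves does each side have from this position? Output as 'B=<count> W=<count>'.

Answer: B=5 W=8

Derivation:
-- B to move --
(0,1): no bracket -> illegal
(0,2): no bracket -> illegal
(1,0): flips 2 -> legal
(1,2): flips 2 -> legal
(1,3): no bracket -> illegal
(2,0): flips 3 -> legal
(3,0): flips 3 -> legal
(4,0): no bracket -> illegal
(4,1): flips 1 -> legal
B mobility = 5
-- W to move --
(0,3): no bracket -> illegal
(0,4): no bracket -> illegal
(0,5): flips 2 -> legal
(1,2): no bracket -> illegal
(1,3): flips 1 -> legal
(1,5): flips 1 -> legal
(2,5): flips 2 -> legal
(3,5): flips 1 -> legal
(4,1): no bracket -> illegal
(4,5): no bracket -> illegal
(5,1): flips 1 -> legal
(5,3): flips 2 -> legal
(5,5): flips 1 -> legal
W mobility = 8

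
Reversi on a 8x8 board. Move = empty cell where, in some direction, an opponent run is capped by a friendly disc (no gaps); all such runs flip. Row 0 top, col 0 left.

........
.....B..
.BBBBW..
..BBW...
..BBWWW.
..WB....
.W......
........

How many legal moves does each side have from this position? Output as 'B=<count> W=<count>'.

-- B to move --
(1,4): no bracket -> illegal
(1,6): flips 2 -> legal
(2,6): flips 1 -> legal
(3,5): flips 3 -> legal
(3,6): no bracket -> illegal
(3,7): no bracket -> illegal
(4,1): no bracket -> illegal
(4,7): flips 3 -> legal
(5,0): no bracket -> illegal
(5,1): flips 1 -> legal
(5,4): flips 2 -> legal
(5,5): flips 1 -> legal
(5,6): flips 2 -> legal
(5,7): no bracket -> illegal
(6,0): no bracket -> illegal
(6,2): flips 1 -> legal
(6,3): no bracket -> illegal
(7,0): flips 2 -> legal
(7,1): no bracket -> illegal
(7,2): no bracket -> illegal
B mobility = 10
-- W to move --
(0,4): no bracket -> illegal
(0,5): flips 1 -> legal
(0,6): no bracket -> illegal
(1,0): no bracket -> illegal
(1,1): flips 2 -> legal
(1,2): flips 4 -> legal
(1,3): no bracket -> illegal
(1,4): flips 1 -> legal
(1,6): no bracket -> illegal
(2,0): flips 4 -> legal
(2,6): no bracket -> illegal
(3,0): no bracket -> illegal
(3,1): flips 2 -> legal
(3,5): no bracket -> illegal
(4,1): flips 2 -> legal
(5,1): no bracket -> illegal
(5,4): flips 1 -> legal
(6,2): flips 1 -> legal
(6,3): no bracket -> illegal
(6,4): no bracket -> illegal
W mobility = 9

Answer: B=10 W=9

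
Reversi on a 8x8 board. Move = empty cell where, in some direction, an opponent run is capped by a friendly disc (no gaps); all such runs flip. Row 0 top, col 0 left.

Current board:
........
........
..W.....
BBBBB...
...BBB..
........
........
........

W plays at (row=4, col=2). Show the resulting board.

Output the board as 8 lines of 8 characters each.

Place W at (4,2); scan 8 dirs for brackets.
Dir NW: opp run (3,1), next='.' -> no flip
Dir N: opp run (3,2) capped by W -> flip
Dir NE: opp run (3,3), next='.' -> no flip
Dir W: first cell '.' (not opp) -> no flip
Dir E: opp run (4,3) (4,4) (4,5), next='.' -> no flip
Dir SW: first cell '.' (not opp) -> no flip
Dir S: first cell '.' (not opp) -> no flip
Dir SE: first cell '.' (not opp) -> no flip
All flips: (3,2)

Answer: ........
........
..W.....
BBWBB...
..WBBB..
........
........
........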